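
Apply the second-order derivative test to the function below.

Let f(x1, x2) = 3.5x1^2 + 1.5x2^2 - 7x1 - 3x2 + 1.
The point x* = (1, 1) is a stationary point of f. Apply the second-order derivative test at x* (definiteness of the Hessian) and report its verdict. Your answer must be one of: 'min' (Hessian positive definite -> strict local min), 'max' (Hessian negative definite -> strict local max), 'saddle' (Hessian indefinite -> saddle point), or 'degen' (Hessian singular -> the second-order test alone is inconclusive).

Compute the Hessian H = grad^2 f:
  H = [[7, 0], [0, 3]]
Verify stationarity: grad f(x*) = H x* + g = (0, 0).
Eigenvalues of H: 3, 7.
Both eigenvalues > 0, so H is positive definite -> x* is a strict local min.

min


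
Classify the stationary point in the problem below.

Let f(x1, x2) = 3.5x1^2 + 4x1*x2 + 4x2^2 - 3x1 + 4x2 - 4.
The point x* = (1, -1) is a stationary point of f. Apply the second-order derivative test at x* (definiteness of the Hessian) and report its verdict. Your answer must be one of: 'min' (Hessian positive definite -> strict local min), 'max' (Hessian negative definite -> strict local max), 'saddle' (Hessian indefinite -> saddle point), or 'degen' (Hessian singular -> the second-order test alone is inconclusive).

Compute the Hessian H = grad^2 f:
  H = [[7, 4], [4, 8]]
Verify stationarity: grad f(x*) = H x* + g = (0, 0).
Eigenvalues of H: 3.4689, 11.5311.
Both eigenvalues > 0, so H is positive definite -> x* is a strict local min.

min


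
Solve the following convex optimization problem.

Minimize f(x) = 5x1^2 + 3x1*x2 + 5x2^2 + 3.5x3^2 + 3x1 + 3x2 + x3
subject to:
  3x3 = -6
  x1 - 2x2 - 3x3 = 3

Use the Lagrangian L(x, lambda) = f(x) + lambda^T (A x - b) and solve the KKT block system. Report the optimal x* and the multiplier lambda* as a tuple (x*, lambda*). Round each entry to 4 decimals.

Form the Lagrangian:
  L(x, lambda) = (1/2) x^T Q x + c^T x + lambda^T (A x - b)
Stationarity (grad_x L = 0): Q x + c + A^T lambda = 0.
Primal feasibility: A x = b.

This gives the KKT block system:
  [ Q   A^T ] [ x     ]   [-c ]
  [ A    0  ] [ lambda ] = [ b ]

Solving the linear system:
  x*      = (-1.0645, 0.9677, -2)
  lambda* = (9.0753, 4.7419)
  f(x*)   = 18.9677

x* = (-1.0645, 0.9677, -2), lambda* = (9.0753, 4.7419)


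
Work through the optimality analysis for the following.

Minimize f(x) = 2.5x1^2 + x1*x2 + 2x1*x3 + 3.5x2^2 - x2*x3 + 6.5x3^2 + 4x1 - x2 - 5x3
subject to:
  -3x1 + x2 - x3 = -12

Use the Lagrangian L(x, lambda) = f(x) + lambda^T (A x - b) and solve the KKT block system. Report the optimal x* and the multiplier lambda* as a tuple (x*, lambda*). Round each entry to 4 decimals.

Form the Lagrangian:
  L(x, lambda) = (1/2) x^T Q x + c^T x + lambda^T (A x - b)
Stationarity (grad_x L = 0): Q x + c + A^T lambda = 0.
Primal feasibility: A x = b.

This gives the KKT block system:
  [ Q   A^T ] [ x     ]   [-c ]
  [ A    0  ] [ lambda ] = [ b ]

Solving the linear system:
  x*      = (3.4747, -1.2963, 0.2795)
  lambda* = (6.8788)
  f(x*)   = 48.1717

x* = (3.4747, -1.2963, 0.2795), lambda* = (6.8788)


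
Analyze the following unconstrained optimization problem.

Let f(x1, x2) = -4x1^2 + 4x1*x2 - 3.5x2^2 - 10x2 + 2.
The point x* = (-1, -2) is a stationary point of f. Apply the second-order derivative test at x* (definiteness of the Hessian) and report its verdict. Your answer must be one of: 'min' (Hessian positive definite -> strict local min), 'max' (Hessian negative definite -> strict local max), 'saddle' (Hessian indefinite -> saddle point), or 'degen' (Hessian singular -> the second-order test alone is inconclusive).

Compute the Hessian H = grad^2 f:
  H = [[-8, 4], [4, -7]]
Verify stationarity: grad f(x*) = H x* + g = (0, 0).
Eigenvalues of H: -11.5311, -3.4689.
Both eigenvalues < 0, so H is negative definite -> x* is a strict local max.

max


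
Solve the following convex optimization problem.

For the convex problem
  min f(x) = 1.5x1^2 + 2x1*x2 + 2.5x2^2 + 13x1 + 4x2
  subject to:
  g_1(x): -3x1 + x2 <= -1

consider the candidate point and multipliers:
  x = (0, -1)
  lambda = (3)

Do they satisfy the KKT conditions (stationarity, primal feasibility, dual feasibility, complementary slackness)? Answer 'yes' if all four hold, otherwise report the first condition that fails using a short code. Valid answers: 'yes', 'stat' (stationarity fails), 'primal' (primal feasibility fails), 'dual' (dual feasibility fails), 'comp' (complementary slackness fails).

Gradient of f: grad f(x) = Q x + c = (11, -1)
Constraint values g_i(x) = a_i^T x - b_i:
  g_1((0, -1)) = 0
Stationarity residual: grad f(x) + sum_i lambda_i a_i = (2, 2)
  -> stationarity FAILS
Primal feasibility (all g_i <= 0): OK
Dual feasibility (all lambda_i >= 0): OK
Complementary slackness (lambda_i * g_i(x) = 0 for all i): OK

Verdict: the first failing condition is stationarity -> stat.

stat


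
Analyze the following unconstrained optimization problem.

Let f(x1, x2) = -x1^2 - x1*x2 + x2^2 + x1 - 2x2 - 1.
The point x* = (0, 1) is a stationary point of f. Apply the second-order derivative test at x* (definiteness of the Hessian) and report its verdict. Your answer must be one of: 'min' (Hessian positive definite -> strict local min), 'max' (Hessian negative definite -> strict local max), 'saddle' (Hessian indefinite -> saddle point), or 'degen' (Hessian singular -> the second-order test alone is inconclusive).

Compute the Hessian H = grad^2 f:
  H = [[-2, -1], [-1, 2]]
Verify stationarity: grad f(x*) = H x* + g = (0, 0).
Eigenvalues of H: -2.2361, 2.2361.
Eigenvalues have mixed signs, so H is indefinite -> x* is a saddle point.

saddle


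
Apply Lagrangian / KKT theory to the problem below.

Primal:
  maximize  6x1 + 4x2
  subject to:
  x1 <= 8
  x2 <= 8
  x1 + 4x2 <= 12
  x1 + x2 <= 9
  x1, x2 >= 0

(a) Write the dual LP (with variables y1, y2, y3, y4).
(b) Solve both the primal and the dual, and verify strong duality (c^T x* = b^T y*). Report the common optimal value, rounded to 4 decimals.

The standard primal-dual pair for 'max c^T x s.t. A x <= b, x >= 0' is:
  Dual:  min b^T y  s.t.  A^T y >= c,  y >= 0.

So the dual LP is:
  minimize  8y1 + 8y2 + 12y3 + 9y4
  subject to:
    y1 + y3 + y4 >= 6
    y2 + 4y3 + y4 >= 4
    y1, y2, y3, y4 >= 0

Solving the primal: x* = (8, 1).
  primal value c^T x* = 52.
Solving the dual: y* = (5, 0, 1, 0).
  dual value b^T y* = 52.
Strong duality: c^T x* = b^T y*. Confirmed.

52


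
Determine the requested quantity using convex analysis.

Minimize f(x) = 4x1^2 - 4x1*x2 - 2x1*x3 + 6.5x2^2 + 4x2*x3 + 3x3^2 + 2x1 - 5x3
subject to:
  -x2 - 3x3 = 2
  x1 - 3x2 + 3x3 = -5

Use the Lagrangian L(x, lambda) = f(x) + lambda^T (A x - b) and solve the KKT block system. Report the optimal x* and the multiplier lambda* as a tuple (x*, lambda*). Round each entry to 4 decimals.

Form the Lagrangian:
  L(x, lambda) = (1/2) x^T Q x + c^T x + lambda^T (A x - b)
Stationarity (grad_x L = 0): Q x + c + A^T lambda = 0.
Primal feasibility: A x = b.

This gives the KKT block system:
  [ Q   A^T ] [ x     ]   [-c ]
  [ A    0  ] [ lambda ] = [ b ]

Solving the linear system:
  x*      = (-0.4243, 0.6439, -0.8813)
  lambda* = (-0.0801, 2.2077)
  f(x*)   = 7.3783

x* = (-0.4243, 0.6439, -0.8813), lambda* = (-0.0801, 2.2077)


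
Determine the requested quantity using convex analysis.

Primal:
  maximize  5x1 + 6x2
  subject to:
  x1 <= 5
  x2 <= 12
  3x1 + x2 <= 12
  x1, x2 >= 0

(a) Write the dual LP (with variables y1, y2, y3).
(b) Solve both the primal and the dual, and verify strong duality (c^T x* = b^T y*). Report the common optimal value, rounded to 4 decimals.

The standard primal-dual pair for 'max c^T x s.t. A x <= b, x >= 0' is:
  Dual:  min b^T y  s.t.  A^T y >= c,  y >= 0.

So the dual LP is:
  minimize  5y1 + 12y2 + 12y3
  subject to:
    y1 + 3y3 >= 5
    y2 + y3 >= 6
    y1, y2, y3 >= 0

Solving the primal: x* = (0, 12).
  primal value c^T x* = 72.
Solving the dual: y* = (0, 4.3333, 1.6667).
  dual value b^T y* = 72.
Strong duality: c^T x* = b^T y*. Confirmed.

72


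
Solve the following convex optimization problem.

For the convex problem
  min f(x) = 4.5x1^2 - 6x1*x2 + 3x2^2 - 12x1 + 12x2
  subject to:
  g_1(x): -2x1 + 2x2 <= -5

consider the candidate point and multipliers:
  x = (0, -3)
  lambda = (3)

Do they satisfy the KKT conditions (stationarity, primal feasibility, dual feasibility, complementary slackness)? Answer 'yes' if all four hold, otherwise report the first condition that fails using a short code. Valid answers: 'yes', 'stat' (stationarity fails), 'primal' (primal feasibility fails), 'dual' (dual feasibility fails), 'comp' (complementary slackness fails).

Gradient of f: grad f(x) = Q x + c = (6, -6)
Constraint values g_i(x) = a_i^T x - b_i:
  g_1((0, -3)) = -1
Stationarity residual: grad f(x) + sum_i lambda_i a_i = (0, 0)
  -> stationarity OK
Primal feasibility (all g_i <= 0): OK
Dual feasibility (all lambda_i >= 0): OK
Complementary slackness (lambda_i * g_i(x) = 0 for all i): FAILS

Verdict: the first failing condition is complementary_slackness -> comp.

comp


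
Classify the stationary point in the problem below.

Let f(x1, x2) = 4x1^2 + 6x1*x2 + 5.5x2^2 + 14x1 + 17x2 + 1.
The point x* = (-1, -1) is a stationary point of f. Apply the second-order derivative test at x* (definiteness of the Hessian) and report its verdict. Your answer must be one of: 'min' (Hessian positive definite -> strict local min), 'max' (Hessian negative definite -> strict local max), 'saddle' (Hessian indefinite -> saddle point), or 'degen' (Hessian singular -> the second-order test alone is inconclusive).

Compute the Hessian H = grad^2 f:
  H = [[8, 6], [6, 11]]
Verify stationarity: grad f(x*) = H x* + g = (0, 0).
Eigenvalues of H: 3.3153, 15.6847.
Both eigenvalues > 0, so H is positive definite -> x* is a strict local min.

min


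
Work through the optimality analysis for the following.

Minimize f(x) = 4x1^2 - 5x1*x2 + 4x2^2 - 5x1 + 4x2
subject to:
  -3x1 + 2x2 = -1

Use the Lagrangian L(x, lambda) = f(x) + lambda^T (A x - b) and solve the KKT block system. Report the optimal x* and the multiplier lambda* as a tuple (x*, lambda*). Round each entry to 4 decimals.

Form the Lagrangian:
  L(x, lambda) = (1/2) x^T Q x + c^T x + lambda^T (A x - b)
Stationarity (grad_x L = 0): Q x + c + A^T lambda = 0.
Primal feasibility: A x = b.

This gives the KKT block system:
  [ Q   A^T ] [ x     ]   [-c ]
  [ A    0  ] [ lambda ] = [ b ]

Solving the linear system:
  x*      = (0.2273, -0.1591)
  lambda* = (-0.7955)
  f(x*)   = -1.2841

x* = (0.2273, -0.1591), lambda* = (-0.7955)


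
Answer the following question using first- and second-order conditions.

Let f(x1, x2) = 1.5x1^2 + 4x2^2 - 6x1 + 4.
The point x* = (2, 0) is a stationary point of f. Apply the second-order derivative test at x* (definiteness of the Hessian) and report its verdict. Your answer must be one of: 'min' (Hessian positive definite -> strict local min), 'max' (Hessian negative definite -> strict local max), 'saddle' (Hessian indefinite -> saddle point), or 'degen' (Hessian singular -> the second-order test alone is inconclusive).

Compute the Hessian H = grad^2 f:
  H = [[3, 0], [0, 8]]
Verify stationarity: grad f(x*) = H x* + g = (0, 0).
Eigenvalues of H: 3, 8.
Both eigenvalues > 0, so H is positive definite -> x* is a strict local min.

min


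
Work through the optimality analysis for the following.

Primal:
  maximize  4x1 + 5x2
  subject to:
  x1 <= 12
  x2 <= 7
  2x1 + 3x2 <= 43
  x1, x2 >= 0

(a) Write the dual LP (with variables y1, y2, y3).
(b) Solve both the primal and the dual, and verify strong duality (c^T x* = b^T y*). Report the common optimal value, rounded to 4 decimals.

The standard primal-dual pair for 'max c^T x s.t. A x <= b, x >= 0' is:
  Dual:  min b^T y  s.t.  A^T y >= c,  y >= 0.

So the dual LP is:
  minimize  12y1 + 7y2 + 43y3
  subject to:
    y1 + 2y3 >= 4
    y2 + 3y3 >= 5
    y1, y2, y3 >= 0

Solving the primal: x* = (12, 6.3333).
  primal value c^T x* = 79.6667.
Solving the dual: y* = (0.6667, 0, 1.6667).
  dual value b^T y* = 79.6667.
Strong duality: c^T x* = b^T y*. Confirmed.

79.6667


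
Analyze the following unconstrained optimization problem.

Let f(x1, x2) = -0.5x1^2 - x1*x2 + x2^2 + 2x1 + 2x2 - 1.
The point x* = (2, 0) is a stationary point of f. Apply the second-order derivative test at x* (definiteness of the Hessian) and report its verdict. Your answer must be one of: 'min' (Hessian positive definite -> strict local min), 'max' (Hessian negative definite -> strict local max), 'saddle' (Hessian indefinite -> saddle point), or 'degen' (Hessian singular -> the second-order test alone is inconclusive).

Compute the Hessian H = grad^2 f:
  H = [[-1, -1], [-1, 2]]
Verify stationarity: grad f(x*) = H x* + g = (0, 0).
Eigenvalues of H: -1.3028, 2.3028.
Eigenvalues have mixed signs, so H is indefinite -> x* is a saddle point.

saddle


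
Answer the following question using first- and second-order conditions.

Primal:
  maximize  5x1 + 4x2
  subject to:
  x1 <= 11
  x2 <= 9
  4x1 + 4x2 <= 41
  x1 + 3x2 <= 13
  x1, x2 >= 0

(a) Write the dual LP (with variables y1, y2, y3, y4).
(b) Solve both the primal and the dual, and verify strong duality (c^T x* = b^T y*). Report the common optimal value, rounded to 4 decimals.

The standard primal-dual pair for 'max c^T x s.t. A x <= b, x >= 0' is:
  Dual:  min b^T y  s.t.  A^T y >= c,  y >= 0.

So the dual LP is:
  minimize  11y1 + 9y2 + 41y3 + 13y4
  subject to:
    y1 + 4y3 + y4 >= 5
    y2 + 4y3 + 3y4 >= 4
    y1, y2, y3, y4 >= 0

Solving the primal: x* = (10.25, 0).
  primal value c^T x* = 51.25.
Solving the dual: y* = (0, 0, 1.25, 0).
  dual value b^T y* = 51.25.
Strong duality: c^T x* = b^T y*. Confirmed.

51.25


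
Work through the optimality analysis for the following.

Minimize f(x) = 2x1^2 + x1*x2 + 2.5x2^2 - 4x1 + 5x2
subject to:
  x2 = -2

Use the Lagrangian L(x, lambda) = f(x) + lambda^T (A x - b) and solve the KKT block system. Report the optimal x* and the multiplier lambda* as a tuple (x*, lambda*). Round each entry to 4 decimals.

Form the Lagrangian:
  L(x, lambda) = (1/2) x^T Q x + c^T x + lambda^T (A x - b)
Stationarity (grad_x L = 0): Q x + c + A^T lambda = 0.
Primal feasibility: A x = b.

This gives the KKT block system:
  [ Q   A^T ] [ x     ]   [-c ]
  [ A    0  ] [ lambda ] = [ b ]

Solving the linear system:
  x*      = (1.5, -2)
  lambda* = (3.5)
  f(x*)   = -4.5

x* = (1.5, -2), lambda* = (3.5)


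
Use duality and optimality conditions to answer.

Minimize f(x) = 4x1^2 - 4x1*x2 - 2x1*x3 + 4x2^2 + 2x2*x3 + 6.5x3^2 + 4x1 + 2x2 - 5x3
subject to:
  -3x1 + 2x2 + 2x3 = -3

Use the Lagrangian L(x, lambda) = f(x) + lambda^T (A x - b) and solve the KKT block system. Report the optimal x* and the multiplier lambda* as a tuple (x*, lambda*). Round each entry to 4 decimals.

Form the Lagrangian:
  L(x, lambda) = (1/2) x^T Q x + c^T x + lambda^T (A x - b)
Stationarity (grad_x L = 0): Q x + c + A^T lambda = 0.
Primal feasibility: A x = b.

This gives the KKT block system:
  [ Q   A^T ] [ x     ]   [-c ]
  [ A    0  ] [ lambda ] = [ b ]

Solving the linear system:
  x*      = (0.3757, -0.9735, 0.037)
  lambda* = (3.6085)
  f(x*)   = 5.0979

x* = (0.3757, -0.9735, 0.037), lambda* = (3.6085)


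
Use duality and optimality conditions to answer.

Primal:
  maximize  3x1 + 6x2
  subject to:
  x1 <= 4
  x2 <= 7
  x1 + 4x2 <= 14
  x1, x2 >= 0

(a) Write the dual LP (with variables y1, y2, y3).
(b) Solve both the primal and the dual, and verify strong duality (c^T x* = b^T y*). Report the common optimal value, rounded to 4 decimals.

The standard primal-dual pair for 'max c^T x s.t. A x <= b, x >= 0' is:
  Dual:  min b^T y  s.t.  A^T y >= c,  y >= 0.

So the dual LP is:
  minimize  4y1 + 7y2 + 14y3
  subject to:
    y1 + y3 >= 3
    y2 + 4y3 >= 6
    y1, y2, y3 >= 0

Solving the primal: x* = (4, 2.5).
  primal value c^T x* = 27.
Solving the dual: y* = (1.5, 0, 1.5).
  dual value b^T y* = 27.
Strong duality: c^T x* = b^T y*. Confirmed.

27


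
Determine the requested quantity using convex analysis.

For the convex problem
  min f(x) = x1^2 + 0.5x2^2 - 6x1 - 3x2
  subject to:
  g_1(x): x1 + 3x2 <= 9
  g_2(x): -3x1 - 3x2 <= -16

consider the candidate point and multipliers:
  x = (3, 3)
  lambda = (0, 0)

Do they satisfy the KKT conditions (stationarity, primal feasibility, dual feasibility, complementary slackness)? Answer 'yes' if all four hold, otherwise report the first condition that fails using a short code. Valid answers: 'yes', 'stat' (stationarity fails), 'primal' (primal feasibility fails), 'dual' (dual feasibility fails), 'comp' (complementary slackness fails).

Gradient of f: grad f(x) = Q x + c = (0, 0)
Constraint values g_i(x) = a_i^T x - b_i:
  g_1((3, 3)) = 3
  g_2((3, 3)) = -2
Stationarity residual: grad f(x) + sum_i lambda_i a_i = (0, 0)
  -> stationarity OK
Primal feasibility (all g_i <= 0): FAILS
Dual feasibility (all lambda_i >= 0): OK
Complementary slackness (lambda_i * g_i(x) = 0 for all i): OK

Verdict: the first failing condition is primal_feasibility -> primal.

primal


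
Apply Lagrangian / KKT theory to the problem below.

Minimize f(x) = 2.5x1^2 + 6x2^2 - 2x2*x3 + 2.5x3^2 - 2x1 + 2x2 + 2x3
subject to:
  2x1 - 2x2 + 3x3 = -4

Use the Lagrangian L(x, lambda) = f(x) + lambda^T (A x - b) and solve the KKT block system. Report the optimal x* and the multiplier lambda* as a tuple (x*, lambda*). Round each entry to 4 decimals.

Form the Lagrangian:
  L(x, lambda) = (1/2) x^T Q x + c^T x + lambda^T (A x - b)
Stationarity (grad_x L = 0): Q x + c + A^T lambda = 0.
Primal feasibility: A x = b.

This gives the KKT block system:
  [ Q   A^T ] [ x     ]   [-c ]
  [ A    0  ] [ lambda ] = [ b ]

Solving the linear system:
  x*      = (-0.172, -0.1478, -1.3172)
  lambda* = (1.4301)
  f(x*)   = 1.5672

x* = (-0.172, -0.1478, -1.3172), lambda* = (1.4301)


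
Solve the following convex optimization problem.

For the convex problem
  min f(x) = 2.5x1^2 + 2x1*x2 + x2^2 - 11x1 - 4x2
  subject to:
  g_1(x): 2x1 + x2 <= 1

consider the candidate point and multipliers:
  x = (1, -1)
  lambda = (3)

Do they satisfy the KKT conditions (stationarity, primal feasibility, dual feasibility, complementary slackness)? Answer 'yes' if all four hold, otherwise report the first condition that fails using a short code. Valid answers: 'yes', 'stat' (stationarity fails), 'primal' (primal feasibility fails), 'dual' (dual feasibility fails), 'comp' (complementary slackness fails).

Gradient of f: grad f(x) = Q x + c = (-8, -4)
Constraint values g_i(x) = a_i^T x - b_i:
  g_1((1, -1)) = 0
Stationarity residual: grad f(x) + sum_i lambda_i a_i = (-2, -1)
  -> stationarity FAILS
Primal feasibility (all g_i <= 0): OK
Dual feasibility (all lambda_i >= 0): OK
Complementary slackness (lambda_i * g_i(x) = 0 for all i): OK

Verdict: the first failing condition is stationarity -> stat.

stat


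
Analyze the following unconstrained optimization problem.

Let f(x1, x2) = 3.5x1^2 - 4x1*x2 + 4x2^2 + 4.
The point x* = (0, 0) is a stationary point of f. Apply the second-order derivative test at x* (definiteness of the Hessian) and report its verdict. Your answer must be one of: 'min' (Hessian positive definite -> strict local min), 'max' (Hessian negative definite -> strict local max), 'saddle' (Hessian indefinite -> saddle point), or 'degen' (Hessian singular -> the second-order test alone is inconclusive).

Compute the Hessian H = grad^2 f:
  H = [[7, -4], [-4, 8]]
Verify stationarity: grad f(x*) = H x* + g = (0, 0).
Eigenvalues of H: 3.4689, 11.5311.
Both eigenvalues > 0, so H is positive definite -> x* is a strict local min.

min


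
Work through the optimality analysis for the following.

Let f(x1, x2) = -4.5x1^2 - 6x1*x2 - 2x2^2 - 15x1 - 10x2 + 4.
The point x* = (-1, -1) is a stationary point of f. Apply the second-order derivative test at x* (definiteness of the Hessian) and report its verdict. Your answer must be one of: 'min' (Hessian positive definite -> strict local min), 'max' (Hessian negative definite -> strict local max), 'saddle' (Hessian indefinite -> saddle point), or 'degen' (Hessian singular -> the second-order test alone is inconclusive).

Compute the Hessian H = grad^2 f:
  H = [[-9, -6], [-6, -4]]
Verify stationarity: grad f(x*) = H x* + g = (0, 0).
Eigenvalues of H: -13, 0.
H has a zero eigenvalue (singular; negative semidefinite but not definite), so H is neither positive definite, negative definite, nor indefinite. The second-order test alone is inconclusive -> degen.
(Indeed, f is constant along the null direction of H through x*, so x* is not a strict local extremum.)

degen


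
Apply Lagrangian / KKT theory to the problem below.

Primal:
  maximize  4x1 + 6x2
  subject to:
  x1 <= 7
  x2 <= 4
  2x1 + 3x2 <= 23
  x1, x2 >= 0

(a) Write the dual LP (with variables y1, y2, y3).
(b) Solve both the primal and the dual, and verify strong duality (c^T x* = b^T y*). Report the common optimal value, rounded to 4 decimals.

The standard primal-dual pair for 'max c^T x s.t. A x <= b, x >= 0' is:
  Dual:  min b^T y  s.t.  A^T y >= c,  y >= 0.

So the dual LP is:
  minimize  7y1 + 4y2 + 23y3
  subject to:
    y1 + 2y3 >= 4
    y2 + 3y3 >= 6
    y1, y2, y3 >= 0

Solving the primal: x* = (5.5, 4).
  primal value c^T x* = 46.
Solving the dual: y* = (0, 0, 2).
  dual value b^T y* = 46.
Strong duality: c^T x* = b^T y*. Confirmed.

46


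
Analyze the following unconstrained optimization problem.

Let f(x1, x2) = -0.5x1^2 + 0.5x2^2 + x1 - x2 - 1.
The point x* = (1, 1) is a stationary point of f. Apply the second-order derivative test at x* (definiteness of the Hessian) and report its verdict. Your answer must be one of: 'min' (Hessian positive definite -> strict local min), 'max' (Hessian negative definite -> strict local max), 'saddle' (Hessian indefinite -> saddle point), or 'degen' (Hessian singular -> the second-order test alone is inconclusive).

Compute the Hessian H = grad^2 f:
  H = [[-1, 0], [0, 1]]
Verify stationarity: grad f(x*) = H x* + g = (0, 0).
Eigenvalues of H: -1, 1.
Eigenvalues have mixed signs, so H is indefinite -> x* is a saddle point.

saddle


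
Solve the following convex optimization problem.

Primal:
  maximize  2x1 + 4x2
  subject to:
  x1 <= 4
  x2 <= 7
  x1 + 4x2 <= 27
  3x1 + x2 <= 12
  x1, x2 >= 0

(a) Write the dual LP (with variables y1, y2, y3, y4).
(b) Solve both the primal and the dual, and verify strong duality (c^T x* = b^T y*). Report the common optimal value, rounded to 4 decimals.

The standard primal-dual pair for 'max c^T x s.t. A x <= b, x >= 0' is:
  Dual:  min b^T y  s.t.  A^T y >= c,  y >= 0.

So the dual LP is:
  minimize  4y1 + 7y2 + 27y3 + 12y4
  subject to:
    y1 + y3 + 3y4 >= 2
    y2 + 4y3 + y4 >= 4
    y1, y2, y3, y4 >= 0

Solving the primal: x* = (1.9091, 6.2727).
  primal value c^T x* = 28.9091.
Solving the dual: y* = (0, 0, 0.9091, 0.3636).
  dual value b^T y* = 28.9091.
Strong duality: c^T x* = b^T y*. Confirmed.

28.9091


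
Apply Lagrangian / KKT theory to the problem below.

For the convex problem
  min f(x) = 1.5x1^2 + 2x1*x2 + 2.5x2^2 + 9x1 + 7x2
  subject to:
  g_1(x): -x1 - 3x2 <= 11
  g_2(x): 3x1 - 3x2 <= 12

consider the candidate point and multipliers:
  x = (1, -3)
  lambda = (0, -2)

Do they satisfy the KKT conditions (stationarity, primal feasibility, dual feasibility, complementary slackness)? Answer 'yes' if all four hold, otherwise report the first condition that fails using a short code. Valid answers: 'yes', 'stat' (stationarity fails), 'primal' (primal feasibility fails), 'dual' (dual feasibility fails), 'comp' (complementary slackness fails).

Gradient of f: grad f(x) = Q x + c = (6, -6)
Constraint values g_i(x) = a_i^T x - b_i:
  g_1((1, -3)) = -3
  g_2((1, -3)) = 0
Stationarity residual: grad f(x) + sum_i lambda_i a_i = (0, 0)
  -> stationarity OK
Primal feasibility (all g_i <= 0): OK
Dual feasibility (all lambda_i >= 0): FAILS
Complementary slackness (lambda_i * g_i(x) = 0 for all i): OK

Verdict: the first failing condition is dual_feasibility -> dual.

dual


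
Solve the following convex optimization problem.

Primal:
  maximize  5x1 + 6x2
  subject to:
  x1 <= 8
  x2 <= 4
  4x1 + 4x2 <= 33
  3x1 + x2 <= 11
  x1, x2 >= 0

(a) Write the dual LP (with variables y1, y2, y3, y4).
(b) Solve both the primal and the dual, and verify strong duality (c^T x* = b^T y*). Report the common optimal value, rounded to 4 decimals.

The standard primal-dual pair for 'max c^T x s.t. A x <= b, x >= 0' is:
  Dual:  min b^T y  s.t.  A^T y >= c,  y >= 0.

So the dual LP is:
  minimize  8y1 + 4y2 + 33y3 + 11y4
  subject to:
    y1 + 4y3 + 3y4 >= 5
    y2 + 4y3 + y4 >= 6
    y1, y2, y3, y4 >= 0

Solving the primal: x* = (2.3333, 4).
  primal value c^T x* = 35.6667.
Solving the dual: y* = (0, 4.3333, 0, 1.6667).
  dual value b^T y* = 35.6667.
Strong duality: c^T x* = b^T y*. Confirmed.

35.6667


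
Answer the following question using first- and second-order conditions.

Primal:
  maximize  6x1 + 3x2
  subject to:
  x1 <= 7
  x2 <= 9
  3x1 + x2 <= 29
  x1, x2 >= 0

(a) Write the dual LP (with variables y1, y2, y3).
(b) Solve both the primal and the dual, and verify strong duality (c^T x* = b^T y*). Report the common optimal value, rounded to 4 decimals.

The standard primal-dual pair for 'max c^T x s.t. A x <= b, x >= 0' is:
  Dual:  min b^T y  s.t.  A^T y >= c,  y >= 0.

So the dual LP is:
  minimize  7y1 + 9y2 + 29y3
  subject to:
    y1 + 3y3 >= 6
    y2 + y3 >= 3
    y1, y2, y3 >= 0

Solving the primal: x* = (6.6667, 9).
  primal value c^T x* = 67.
Solving the dual: y* = (0, 1, 2).
  dual value b^T y* = 67.
Strong duality: c^T x* = b^T y*. Confirmed.

67


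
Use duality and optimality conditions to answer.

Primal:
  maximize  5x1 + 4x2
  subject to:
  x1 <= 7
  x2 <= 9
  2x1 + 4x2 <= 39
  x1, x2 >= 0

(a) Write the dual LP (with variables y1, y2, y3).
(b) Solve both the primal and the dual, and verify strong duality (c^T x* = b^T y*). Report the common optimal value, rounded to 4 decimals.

The standard primal-dual pair for 'max c^T x s.t. A x <= b, x >= 0' is:
  Dual:  min b^T y  s.t.  A^T y >= c,  y >= 0.

So the dual LP is:
  minimize  7y1 + 9y2 + 39y3
  subject to:
    y1 + 2y3 >= 5
    y2 + 4y3 >= 4
    y1, y2, y3 >= 0

Solving the primal: x* = (7, 6.25).
  primal value c^T x* = 60.
Solving the dual: y* = (3, 0, 1).
  dual value b^T y* = 60.
Strong duality: c^T x* = b^T y*. Confirmed.

60


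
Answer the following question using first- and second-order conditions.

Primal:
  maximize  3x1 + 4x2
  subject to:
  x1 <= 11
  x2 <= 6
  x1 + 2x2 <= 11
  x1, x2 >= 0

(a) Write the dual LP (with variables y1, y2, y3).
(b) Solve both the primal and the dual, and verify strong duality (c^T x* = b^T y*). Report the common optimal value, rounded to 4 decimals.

The standard primal-dual pair for 'max c^T x s.t. A x <= b, x >= 0' is:
  Dual:  min b^T y  s.t.  A^T y >= c,  y >= 0.

So the dual LP is:
  minimize  11y1 + 6y2 + 11y3
  subject to:
    y1 + y3 >= 3
    y2 + 2y3 >= 4
    y1, y2, y3 >= 0

Solving the primal: x* = (11, 0).
  primal value c^T x* = 33.
Solving the dual: y* = (1, 0, 2).
  dual value b^T y* = 33.
Strong duality: c^T x* = b^T y*. Confirmed.

33


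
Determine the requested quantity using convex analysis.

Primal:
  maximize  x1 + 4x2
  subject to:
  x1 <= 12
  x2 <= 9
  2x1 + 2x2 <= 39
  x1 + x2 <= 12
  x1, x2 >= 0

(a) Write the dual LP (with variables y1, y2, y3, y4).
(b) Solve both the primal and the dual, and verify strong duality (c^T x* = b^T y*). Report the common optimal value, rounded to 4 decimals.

The standard primal-dual pair for 'max c^T x s.t. A x <= b, x >= 0' is:
  Dual:  min b^T y  s.t.  A^T y >= c,  y >= 0.

So the dual LP is:
  minimize  12y1 + 9y2 + 39y3 + 12y4
  subject to:
    y1 + 2y3 + y4 >= 1
    y2 + 2y3 + y4 >= 4
    y1, y2, y3, y4 >= 0

Solving the primal: x* = (3, 9).
  primal value c^T x* = 39.
Solving the dual: y* = (0, 3, 0, 1).
  dual value b^T y* = 39.
Strong duality: c^T x* = b^T y*. Confirmed.

39


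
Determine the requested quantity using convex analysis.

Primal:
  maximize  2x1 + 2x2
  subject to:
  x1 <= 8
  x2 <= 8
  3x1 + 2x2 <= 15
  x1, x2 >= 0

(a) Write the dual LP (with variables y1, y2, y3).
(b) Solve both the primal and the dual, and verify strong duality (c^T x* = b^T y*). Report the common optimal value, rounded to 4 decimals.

The standard primal-dual pair for 'max c^T x s.t. A x <= b, x >= 0' is:
  Dual:  min b^T y  s.t.  A^T y >= c,  y >= 0.

So the dual LP is:
  minimize  8y1 + 8y2 + 15y3
  subject to:
    y1 + 3y3 >= 2
    y2 + 2y3 >= 2
    y1, y2, y3 >= 0

Solving the primal: x* = (0, 7.5).
  primal value c^T x* = 15.
Solving the dual: y* = (0, 0, 1).
  dual value b^T y* = 15.
Strong duality: c^T x* = b^T y*. Confirmed.

15


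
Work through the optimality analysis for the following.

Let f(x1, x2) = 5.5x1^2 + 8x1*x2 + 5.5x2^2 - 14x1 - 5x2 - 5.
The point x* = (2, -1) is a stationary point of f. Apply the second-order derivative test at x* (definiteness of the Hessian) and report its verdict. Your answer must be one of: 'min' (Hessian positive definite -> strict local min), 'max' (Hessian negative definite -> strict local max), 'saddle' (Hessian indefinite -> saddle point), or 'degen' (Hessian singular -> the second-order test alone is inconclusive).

Compute the Hessian H = grad^2 f:
  H = [[11, 8], [8, 11]]
Verify stationarity: grad f(x*) = H x* + g = (0, 0).
Eigenvalues of H: 3, 19.
Both eigenvalues > 0, so H is positive definite -> x* is a strict local min.

min


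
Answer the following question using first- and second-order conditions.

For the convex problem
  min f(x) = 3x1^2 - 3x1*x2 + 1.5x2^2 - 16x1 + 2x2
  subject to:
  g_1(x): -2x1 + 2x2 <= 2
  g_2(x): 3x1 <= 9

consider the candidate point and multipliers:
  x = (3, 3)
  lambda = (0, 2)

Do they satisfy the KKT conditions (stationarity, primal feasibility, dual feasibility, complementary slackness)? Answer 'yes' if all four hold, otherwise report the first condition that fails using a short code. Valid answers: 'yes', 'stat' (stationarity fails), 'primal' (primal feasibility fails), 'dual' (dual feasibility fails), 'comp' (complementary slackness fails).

Gradient of f: grad f(x) = Q x + c = (-7, 2)
Constraint values g_i(x) = a_i^T x - b_i:
  g_1((3, 3)) = -2
  g_2((3, 3)) = 0
Stationarity residual: grad f(x) + sum_i lambda_i a_i = (-1, 2)
  -> stationarity FAILS
Primal feasibility (all g_i <= 0): OK
Dual feasibility (all lambda_i >= 0): OK
Complementary slackness (lambda_i * g_i(x) = 0 for all i): OK

Verdict: the first failing condition is stationarity -> stat.

stat


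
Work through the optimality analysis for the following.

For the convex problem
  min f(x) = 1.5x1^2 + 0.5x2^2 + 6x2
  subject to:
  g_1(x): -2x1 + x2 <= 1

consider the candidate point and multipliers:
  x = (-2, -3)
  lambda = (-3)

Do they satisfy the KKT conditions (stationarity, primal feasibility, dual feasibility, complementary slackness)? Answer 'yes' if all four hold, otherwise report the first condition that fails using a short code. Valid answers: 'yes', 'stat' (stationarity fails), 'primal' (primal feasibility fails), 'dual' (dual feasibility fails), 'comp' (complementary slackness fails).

Gradient of f: grad f(x) = Q x + c = (-6, 3)
Constraint values g_i(x) = a_i^T x - b_i:
  g_1((-2, -3)) = 0
Stationarity residual: grad f(x) + sum_i lambda_i a_i = (0, 0)
  -> stationarity OK
Primal feasibility (all g_i <= 0): OK
Dual feasibility (all lambda_i >= 0): FAILS
Complementary slackness (lambda_i * g_i(x) = 0 for all i): OK

Verdict: the first failing condition is dual_feasibility -> dual.

dual


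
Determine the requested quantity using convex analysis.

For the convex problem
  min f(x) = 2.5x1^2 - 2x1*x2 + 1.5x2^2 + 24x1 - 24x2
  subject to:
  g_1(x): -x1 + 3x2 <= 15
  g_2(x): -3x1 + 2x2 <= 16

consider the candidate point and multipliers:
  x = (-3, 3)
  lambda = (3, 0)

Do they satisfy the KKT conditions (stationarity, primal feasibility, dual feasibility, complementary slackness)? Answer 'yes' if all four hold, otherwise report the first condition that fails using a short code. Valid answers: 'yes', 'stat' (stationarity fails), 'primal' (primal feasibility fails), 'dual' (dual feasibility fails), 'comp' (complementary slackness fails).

Gradient of f: grad f(x) = Q x + c = (3, -9)
Constraint values g_i(x) = a_i^T x - b_i:
  g_1((-3, 3)) = -3
  g_2((-3, 3)) = -1
Stationarity residual: grad f(x) + sum_i lambda_i a_i = (0, 0)
  -> stationarity OK
Primal feasibility (all g_i <= 0): OK
Dual feasibility (all lambda_i >= 0): OK
Complementary slackness (lambda_i * g_i(x) = 0 for all i): FAILS

Verdict: the first failing condition is complementary_slackness -> comp.

comp


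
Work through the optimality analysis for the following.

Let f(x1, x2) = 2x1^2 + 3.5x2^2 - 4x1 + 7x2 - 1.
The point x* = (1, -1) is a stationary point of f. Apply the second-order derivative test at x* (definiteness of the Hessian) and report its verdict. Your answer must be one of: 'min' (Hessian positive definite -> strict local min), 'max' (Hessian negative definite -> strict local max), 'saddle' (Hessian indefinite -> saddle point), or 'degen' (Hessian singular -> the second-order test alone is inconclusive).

Compute the Hessian H = grad^2 f:
  H = [[4, 0], [0, 7]]
Verify stationarity: grad f(x*) = H x* + g = (0, 0).
Eigenvalues of H: 4, 7.
Both eigenvalues > 0, so H is positive definite -> x* is a strict local min.

min


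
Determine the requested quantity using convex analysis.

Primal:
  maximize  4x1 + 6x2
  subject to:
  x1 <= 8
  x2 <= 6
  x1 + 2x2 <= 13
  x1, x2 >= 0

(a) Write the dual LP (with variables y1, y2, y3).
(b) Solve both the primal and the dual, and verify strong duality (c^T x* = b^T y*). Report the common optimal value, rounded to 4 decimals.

The standard primal-dual pair for 'max c^T x s.t. A x <= b, x >= 0' is:
  Dual:  min b^T y  s.t.  A^T y >= c,  y >= 0.

So the dual LP is:
  minimize  8y1 + 6y2 + 13y3
  subject to:
    y1 + y3 >= 4
    y2 + 2y3 >= 6
    y1, y2, y3 >= 0

Solving the primal: x* = (8, 2.5).
  primal value c^T x* = 47.
Solving the dual: y* = (1, 0, 3).
  dual value b^T y* = 47.
Strong duality: c^T x* = b^T y*. Confirmed.

47


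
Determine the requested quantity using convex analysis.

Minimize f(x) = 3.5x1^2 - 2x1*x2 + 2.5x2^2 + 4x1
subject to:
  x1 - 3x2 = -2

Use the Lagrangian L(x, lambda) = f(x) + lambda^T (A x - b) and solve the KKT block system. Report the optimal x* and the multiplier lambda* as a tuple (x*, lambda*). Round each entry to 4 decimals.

Form the Lagrangian:
  L(x, lambda) = (1/2) x^T Q x + c^T x + lambda^T (A x - b)
Stationarity (grad_x L = 0): Q x + c + A^T lambda = 0.
Primal feasibility: A x = b.

This gives the KKT block system:
  [ Q   A^T ] [ x     ]   [-c ]
  [ A    0  ] [ lambda ] = [ b ]

Solving the linear system:
  x*      = (-0.6071, 0.4643)
  lambda* = (1.1786)
  f(x*)   = -0.0357

x* = (-0.6071, 0.4643), lambda* = (1.1786)


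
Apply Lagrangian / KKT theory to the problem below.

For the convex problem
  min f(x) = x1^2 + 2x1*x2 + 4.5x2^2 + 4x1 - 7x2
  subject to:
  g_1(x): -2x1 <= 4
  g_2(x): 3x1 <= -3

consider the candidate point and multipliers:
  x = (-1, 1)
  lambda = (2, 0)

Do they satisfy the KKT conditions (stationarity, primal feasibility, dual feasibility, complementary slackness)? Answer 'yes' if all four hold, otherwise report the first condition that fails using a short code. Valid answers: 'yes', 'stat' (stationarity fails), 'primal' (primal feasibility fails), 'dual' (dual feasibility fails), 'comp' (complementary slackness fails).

Gradient of f: grad f(x) = Q x + c = (4, 0)
Constraint values g_i(x) = a_i^T x - b_i:
  g_1((-1, 1)) = -2
  g_2((-1, 1)) = 0
Stationarity residual: grad f(x) + sum_i lambda_i a_i = (0, 0)
  -> stationarity OK
Primal feasibility (all g_i <= 0): OK
Dual feasibility (all lambda_i >= 0): OK
Complementary slackness (lambda_i * g_i(x) = 0 for all i): FAILS

Verdict: the first failing condition is complementary_slackness -> comp.

comp


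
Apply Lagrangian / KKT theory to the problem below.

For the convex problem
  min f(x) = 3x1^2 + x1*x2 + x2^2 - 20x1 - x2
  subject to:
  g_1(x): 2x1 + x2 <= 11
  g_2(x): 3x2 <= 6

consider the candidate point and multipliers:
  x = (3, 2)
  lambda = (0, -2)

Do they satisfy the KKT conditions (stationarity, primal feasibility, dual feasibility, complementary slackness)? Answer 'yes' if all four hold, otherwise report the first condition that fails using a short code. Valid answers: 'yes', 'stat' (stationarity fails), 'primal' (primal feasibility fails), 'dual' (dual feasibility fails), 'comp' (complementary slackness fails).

Gradient of f: grad f(x) = Q x + c = (0, 6)
Constraint values g_i(x) = a_i^T x - b_i:
  g_1((3, 2)) = -3
  g_2((3, 2)) = 0
Stationarity residual: grad f(x) + sum_i lambda_i a_i = (0, 0)
  -> stationarity OK
Primal feasibility (all g_i <= 0): OK
Dual feasibility (all lambda_i >= 0): FAILS
Complementary slackness (lambda_i * g_i(x) = 0 for all i): OK

Verdict: the first failing condition is dual_feasibility -> dual.

dual


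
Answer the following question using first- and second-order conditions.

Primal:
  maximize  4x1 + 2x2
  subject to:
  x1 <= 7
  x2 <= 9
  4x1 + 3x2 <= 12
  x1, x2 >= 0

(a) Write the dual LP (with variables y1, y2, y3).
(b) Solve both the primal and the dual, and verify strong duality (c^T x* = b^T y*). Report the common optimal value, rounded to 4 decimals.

The standard primal-dual pair for 'max c^T x s.t. A x <= b, x >= 0' is:
  Dual:  min b^T y  s.t.  A^T y >= c,  y >= 0.

So the dual LP is:
  minimize  7y1 + 9y2 + 12y3
  subject to:
    y1 + 4y3 >= 4
    y2 + 3y3 >= 2
    y1, y2, y3 >= 0

Solving the primal: x* = (3, 0).
  primal value c^T x* = 12.
Solving the dual: y* = (0, 0, 1).
  dual value b^T y* = 12.
Strong duality: c^T x* = b^T y*. Confirmed.

12


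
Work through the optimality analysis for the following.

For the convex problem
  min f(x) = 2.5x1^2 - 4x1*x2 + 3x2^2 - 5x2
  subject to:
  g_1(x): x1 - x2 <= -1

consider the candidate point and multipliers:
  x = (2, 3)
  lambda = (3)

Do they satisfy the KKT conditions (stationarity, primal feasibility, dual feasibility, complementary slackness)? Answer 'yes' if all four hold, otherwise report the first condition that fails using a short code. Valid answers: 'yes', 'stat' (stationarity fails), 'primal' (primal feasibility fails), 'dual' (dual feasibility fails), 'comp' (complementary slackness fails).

Gradient of f: grad f(x) = Q x + c = (-2, 5)
Constraint values g_i(x) = a_i^T x - b_i:
  g_1((2, 3)) = 0
Stationarity residual: grad f(x) + sum_i lambda_i a_i = (1, 2)
  -> stationarity FAILS
Primal feasibility (all g_i <= 0): OK
Dual feasibility (all lambda_i >= 0): OK
Complementary slackness (lambda_i * g_i(x) = 0 for all i): OK

Verdict: the first failing condition is stationarity -> stat.

stat


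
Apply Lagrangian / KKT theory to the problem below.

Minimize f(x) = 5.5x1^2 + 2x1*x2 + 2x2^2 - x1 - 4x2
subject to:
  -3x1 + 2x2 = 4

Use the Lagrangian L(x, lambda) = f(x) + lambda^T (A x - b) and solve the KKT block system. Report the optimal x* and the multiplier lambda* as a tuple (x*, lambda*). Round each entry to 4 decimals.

Form the Lagrangian:
  L(x, lambda) = (1/2) x^T Q x + c^T x + lambda^T (A x - b)
Stationarity (grad_x L = 0): Q x + c + A^T lambda = 0.
Primal feasibility: A x = b.

This gives the KKT block system:
  [ Q   A^T ] [ x     ]   [-c ]
  [ A    0  ] [ lambda ] = [ b ]

Solving the linear system:
  x*      = (-0.3462, 1.4808)
  lambda* = (-0.6154)
  f(x*)   = -1.5577

x* = (-0.3462, 1.4808), lambda* = (-0.6154)


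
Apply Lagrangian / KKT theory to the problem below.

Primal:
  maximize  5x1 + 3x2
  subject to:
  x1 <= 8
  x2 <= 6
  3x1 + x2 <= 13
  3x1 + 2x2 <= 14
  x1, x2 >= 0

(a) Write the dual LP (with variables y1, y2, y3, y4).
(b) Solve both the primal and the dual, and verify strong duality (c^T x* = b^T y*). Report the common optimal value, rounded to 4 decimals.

The standard primal-dual pair for 'max c^T x s.t. A x <= b, x >= 0' is:
  Dual:  min b^T y  s.t.  A^T y >= c,  y >= 0.

So the dual LP is:
  minimize  8y1 + 6y2 + 13y3 + 14y4
  subject to:
    y1 + 3y3 + 3y4 >= 5
    y2 + y3 + 2y4 >= 3
    y1, y2, y3, y4 >= 0

Solving the primal: x* = (4, 1).
  primal value c^T x* = 23.
Solving the dual: y* = (0, 0, 0.3333, 1.3333).
  dual value b^T y* = 23.
Strong duality: c^T x* = b^T y*. Confirmed.

23
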